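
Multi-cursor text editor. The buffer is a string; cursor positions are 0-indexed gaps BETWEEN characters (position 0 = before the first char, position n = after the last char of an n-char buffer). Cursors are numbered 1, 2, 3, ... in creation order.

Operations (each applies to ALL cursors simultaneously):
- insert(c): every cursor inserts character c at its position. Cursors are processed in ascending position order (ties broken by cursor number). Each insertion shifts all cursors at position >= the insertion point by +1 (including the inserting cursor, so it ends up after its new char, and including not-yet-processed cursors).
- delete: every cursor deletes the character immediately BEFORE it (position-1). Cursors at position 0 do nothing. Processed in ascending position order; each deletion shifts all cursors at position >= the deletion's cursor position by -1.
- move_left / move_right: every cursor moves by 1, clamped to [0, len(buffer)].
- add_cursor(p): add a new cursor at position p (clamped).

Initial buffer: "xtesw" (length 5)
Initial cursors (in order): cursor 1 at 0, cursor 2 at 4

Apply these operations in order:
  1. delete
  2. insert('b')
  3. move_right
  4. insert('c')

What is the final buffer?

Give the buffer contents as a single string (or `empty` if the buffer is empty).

After op 1 (delete): buffer="xtew" (len 4), cursors c1@0 c2@3, authorship ....
After op 2 (insert('b')): buffer="bxtebw" (len 6), cursors c1@1 c2@5, authorship 1...2.
After op 3 (move_right): buffer="bxtebw" (len 6), cursors c1@2 c2@6, authorship 1...2.
After op 4 (insert('c')): buffer="bxctebwc" (len 8), cursors c1@3 c2@8, authorship 1.1..2.2

Answer: bxctebwc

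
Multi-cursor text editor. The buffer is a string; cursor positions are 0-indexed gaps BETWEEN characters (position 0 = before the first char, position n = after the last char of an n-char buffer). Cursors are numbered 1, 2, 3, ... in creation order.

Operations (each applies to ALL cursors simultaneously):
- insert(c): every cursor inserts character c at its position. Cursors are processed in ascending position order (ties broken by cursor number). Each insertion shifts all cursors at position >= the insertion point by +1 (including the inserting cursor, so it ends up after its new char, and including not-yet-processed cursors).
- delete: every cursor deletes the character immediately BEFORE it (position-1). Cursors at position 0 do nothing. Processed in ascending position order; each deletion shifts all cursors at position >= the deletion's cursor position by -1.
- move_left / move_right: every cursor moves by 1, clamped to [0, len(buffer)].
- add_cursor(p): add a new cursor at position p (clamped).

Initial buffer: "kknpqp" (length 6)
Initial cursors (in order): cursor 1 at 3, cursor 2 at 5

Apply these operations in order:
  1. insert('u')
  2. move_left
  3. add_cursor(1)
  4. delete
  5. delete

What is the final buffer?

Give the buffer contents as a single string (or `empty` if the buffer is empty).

After op 1 (insert('u')): buffer="kknupqup" (len 8), cursors c1@4 c2@7, authorship ...1..2.
After op 2 (move_left): buffer="kknupqup" (len 8), cursors c1@3 c2@6, authorship ...1..2.
After op 3 (add_cursor(1)): buffer="kknupqup" (len 8), cursors c3@1 c1@3 c2@6, authorship ...1..2.
After op 4 (delete): buffer="kupup" (len 5), cursors c3@0 c1@1 c2@3, authorship .1.2.
After op 5 (delete): buffer="uup" (len 3), cursors c1@0 c3@0 c2@1, authorship 12.

Answer: uup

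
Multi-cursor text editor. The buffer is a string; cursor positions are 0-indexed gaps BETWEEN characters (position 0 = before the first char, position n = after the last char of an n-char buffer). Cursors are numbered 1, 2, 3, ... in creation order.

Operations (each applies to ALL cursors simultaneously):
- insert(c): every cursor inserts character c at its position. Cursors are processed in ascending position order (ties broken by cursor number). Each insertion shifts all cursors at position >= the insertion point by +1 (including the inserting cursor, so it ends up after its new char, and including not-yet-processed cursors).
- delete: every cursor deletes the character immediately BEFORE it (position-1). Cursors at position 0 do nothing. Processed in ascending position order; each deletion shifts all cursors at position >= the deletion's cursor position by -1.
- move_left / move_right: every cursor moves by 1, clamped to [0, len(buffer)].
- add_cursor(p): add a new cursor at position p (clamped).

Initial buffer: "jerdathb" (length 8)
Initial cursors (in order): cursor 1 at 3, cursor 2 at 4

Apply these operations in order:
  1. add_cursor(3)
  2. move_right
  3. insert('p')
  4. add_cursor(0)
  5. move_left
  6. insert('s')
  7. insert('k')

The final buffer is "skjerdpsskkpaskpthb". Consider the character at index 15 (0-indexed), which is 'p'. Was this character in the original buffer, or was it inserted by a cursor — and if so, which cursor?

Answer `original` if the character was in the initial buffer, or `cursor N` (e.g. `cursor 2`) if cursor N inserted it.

After op 1 (add_cursor(3)): buffer="jerdathb" (len 8), cursors c1@3 c3@3 c2@4, authorship ........
After op 2 (move_right): buffer="jerdathb" (len 8), cursors c1@4 c3@4 c2@5, authorship ........
After op 3 (insert('p')): buffer="jerdppapthb" (len 11), cursors c1@6 c3@6 c2@8, authorship ....13.2...
After op 4 (add_cursor(0)): buffer="jerdppapthb" (len 11), cursors c4@0 c1@6 c3@6 c2@8, authorship ....13.2...
After op 5 (move_left): buffer="jerdppapthb" (len 11), cursors c4@0 c1@5 c3@5 c2@7, authorship ....13.2...
After op 6 (insert('s')): buffer="sjerdpsspaspthb" (len 15), cursors c4@1 c1@8 c3@8 c2@11, authorship 4....1133.22...
After op 7 (insert('k')): buffer="skjerdpsskkpaskpthb" (len 19), cursors c4@2 c1@11 c3@11 c2@15, authorship 44....113133.222...
Authorship (.=original, N=cursor N): 4 4 . . . . 1 1 3 1 3 3 . 2 2 2 . . .
Index 15: author = 2

Answer: cursor 2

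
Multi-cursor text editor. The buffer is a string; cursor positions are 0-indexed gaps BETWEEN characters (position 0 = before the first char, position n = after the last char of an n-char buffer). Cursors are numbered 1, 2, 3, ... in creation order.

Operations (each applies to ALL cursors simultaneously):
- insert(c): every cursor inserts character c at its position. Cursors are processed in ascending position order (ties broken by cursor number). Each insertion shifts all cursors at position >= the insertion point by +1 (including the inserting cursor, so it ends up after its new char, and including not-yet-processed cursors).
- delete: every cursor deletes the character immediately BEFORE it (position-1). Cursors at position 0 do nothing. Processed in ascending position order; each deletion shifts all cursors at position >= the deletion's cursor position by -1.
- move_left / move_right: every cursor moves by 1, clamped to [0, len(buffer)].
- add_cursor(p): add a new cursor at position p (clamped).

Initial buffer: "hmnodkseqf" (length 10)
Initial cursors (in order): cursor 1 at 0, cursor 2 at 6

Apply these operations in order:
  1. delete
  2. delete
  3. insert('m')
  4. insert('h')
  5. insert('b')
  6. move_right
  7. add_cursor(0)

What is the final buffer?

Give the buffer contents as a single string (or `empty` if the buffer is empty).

After op 1 (delete): buffer="hmnodseqf" (len 9), cursors c1@0 c2@5, authorship .........
After op 2 (delete): buffer="hmnoseqf" (len 8), cursors c1@0 c2@4, authorship ........
After op 3 (insert('m')): buffer="mhmnomseqf" (len 10), cursors c1@1 c2@6, authorship 1....2....
After op 4 (insert('h')): buffer="mhhmnomhseqf" (len 12), cursors c1@2 c2@8, authorship 11....22....
After op 5 (insert('b')): buffer="mhbhmnomhbseqf" (len 14), cursors c1@3 c2@10, authorship 111....222....
After op 6 (move_right): buffer="mhbhmnomhbseqf" (len 14), cursors c1@4 c2@11, authorship 111....222....
After op 7 (add_cursor(0)): buffer="mhbhmnomhbseqf" (len 14), cursors c3@0 c1@4 c2@11, authorship 111....222....

Answer: mhbhmnomhbseqf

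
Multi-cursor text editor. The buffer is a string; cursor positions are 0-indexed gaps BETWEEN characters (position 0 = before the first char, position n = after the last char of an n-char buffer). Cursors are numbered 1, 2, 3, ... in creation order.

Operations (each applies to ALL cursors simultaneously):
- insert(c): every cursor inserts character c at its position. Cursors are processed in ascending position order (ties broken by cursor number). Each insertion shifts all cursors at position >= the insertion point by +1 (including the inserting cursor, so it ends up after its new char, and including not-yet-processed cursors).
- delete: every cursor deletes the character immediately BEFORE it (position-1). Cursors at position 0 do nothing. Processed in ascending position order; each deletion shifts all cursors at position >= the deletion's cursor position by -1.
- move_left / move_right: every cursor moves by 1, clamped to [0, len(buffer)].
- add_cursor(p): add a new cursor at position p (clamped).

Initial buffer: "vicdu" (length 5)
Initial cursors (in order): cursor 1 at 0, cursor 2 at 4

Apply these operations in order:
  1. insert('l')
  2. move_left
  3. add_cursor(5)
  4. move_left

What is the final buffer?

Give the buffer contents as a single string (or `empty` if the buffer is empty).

Answer: lvicdlu

Derivation:
After op 1 (insert('l')): buffer="lvicdlu" (len 7), cursors c1@1 c2@6, authorship 1....2.
After op 2 (move_left): buffer="lvicdlu" (len 7), cursors c1@0 c2@5, authorship 1....2.
After op 3 (add_cursor(5)): buffer="lvicdlu" (len 7), cursors c1@0 c2@5 c3@5, authorship 1....2.
After op 4 (move_left): buffer="lvicdlu" (len 7), cursors c1@0 c2@4 c3@4, authorship 1....2.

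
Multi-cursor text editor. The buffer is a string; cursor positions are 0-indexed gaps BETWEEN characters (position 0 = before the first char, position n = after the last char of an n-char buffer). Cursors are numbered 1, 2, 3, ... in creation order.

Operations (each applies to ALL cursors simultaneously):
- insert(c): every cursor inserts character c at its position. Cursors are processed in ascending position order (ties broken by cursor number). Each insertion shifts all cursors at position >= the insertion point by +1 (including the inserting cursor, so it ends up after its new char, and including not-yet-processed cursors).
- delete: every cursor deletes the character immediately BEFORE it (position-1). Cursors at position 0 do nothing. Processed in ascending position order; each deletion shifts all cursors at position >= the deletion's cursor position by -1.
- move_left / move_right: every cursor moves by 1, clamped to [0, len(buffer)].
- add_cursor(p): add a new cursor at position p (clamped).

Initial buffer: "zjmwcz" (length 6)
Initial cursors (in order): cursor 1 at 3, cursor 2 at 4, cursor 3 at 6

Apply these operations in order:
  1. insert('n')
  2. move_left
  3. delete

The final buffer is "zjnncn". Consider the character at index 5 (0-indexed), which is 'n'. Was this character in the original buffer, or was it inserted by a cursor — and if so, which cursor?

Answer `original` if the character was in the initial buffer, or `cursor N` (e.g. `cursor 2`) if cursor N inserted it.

After op 1 (insert('n')): buffer="zjmnwnczn" (len 9), cursors c1@4 c2@6 c3@9, authorship ...1.2..3
After op 2 (move_left): buffer="zjmnwnczn" (len 9), cursors c1@3 c2@5 c3@8, authorship ...1.2..3
After op 3 (delete): buffer="zjnncn" (len 6), cursors c1@2 c2@3 c3@5, authorship ..12.3
Authorship (.=original, N=cursor N): . . 1 2 . 3
Index 5: author = 3

Answer: cursor 3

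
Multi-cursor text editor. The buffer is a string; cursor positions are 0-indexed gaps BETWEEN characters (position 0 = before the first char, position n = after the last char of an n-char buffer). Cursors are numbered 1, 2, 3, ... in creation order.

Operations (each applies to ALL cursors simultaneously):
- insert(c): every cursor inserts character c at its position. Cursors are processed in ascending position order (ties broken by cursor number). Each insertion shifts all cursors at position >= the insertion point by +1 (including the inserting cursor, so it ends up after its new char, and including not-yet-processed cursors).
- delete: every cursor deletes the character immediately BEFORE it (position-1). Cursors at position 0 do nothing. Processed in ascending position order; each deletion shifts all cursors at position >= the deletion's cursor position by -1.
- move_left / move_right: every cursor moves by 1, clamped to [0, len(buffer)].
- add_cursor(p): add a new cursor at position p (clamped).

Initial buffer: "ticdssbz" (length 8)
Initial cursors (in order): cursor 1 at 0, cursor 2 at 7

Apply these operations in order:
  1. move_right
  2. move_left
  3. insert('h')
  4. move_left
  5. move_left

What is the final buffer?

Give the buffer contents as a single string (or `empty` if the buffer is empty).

After op 1 (move_right): buffer="ticdssbz" (len 8), cursors c1@1 c2@8, authorship ........
After op 2 (move_left): buffer="ticdssbz" (len 8), cursors c1@0 c2@7, authorship ........
After op 3 (insert('h')): buffer="hticdssbhz" (len 10), cursors c1@1 c2@9, authorship 1.......2.
After op 4 (move_left): buffer="hticdssbhz" (len 10), cursors c1@0 c2@8, authorship 1.......2.
After op 5 (move_left): buffer="hticdssbhz" (len 10), cursors c1@0 c2@7, authorship 1.......2.

Answer: hticdssbhz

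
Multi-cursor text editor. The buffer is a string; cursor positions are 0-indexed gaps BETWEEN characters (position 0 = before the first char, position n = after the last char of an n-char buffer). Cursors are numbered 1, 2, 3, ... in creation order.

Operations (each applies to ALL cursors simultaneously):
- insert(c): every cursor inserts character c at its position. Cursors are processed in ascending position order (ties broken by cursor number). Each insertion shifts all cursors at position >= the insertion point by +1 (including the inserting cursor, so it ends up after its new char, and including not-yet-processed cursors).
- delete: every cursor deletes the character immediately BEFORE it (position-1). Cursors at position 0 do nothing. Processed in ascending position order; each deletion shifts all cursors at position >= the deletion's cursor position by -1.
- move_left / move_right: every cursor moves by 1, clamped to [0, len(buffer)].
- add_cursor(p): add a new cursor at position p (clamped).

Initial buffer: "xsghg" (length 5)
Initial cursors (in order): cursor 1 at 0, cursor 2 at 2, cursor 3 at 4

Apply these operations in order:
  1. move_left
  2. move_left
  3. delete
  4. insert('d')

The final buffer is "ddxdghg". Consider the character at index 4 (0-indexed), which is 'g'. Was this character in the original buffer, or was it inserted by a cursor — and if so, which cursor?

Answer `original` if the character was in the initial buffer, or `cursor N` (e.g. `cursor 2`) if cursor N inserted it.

Answer: original

Derivation:
After op 1 (move_left): buffer="xsghg" (len 5), cursors c1@0 c2@1 c3@3, authorship .....
After op 2 (move_left): buffer="xsghg" (len 5), cursors c1@0 c2@0 c3@2, authorship .....
After op 3 (delete): buffer="xghg" (len 4), cursors c1@0 c2@0 c3@1, authorship ....
After op 4 (insert('d')): buffer="ddxdghg" (len 7), cursors c1@2 c2@2 c3@4, authorship 12.3...
Authorship (.=original, N=cursor N): 1 2 . 3 . . .
Index 4: author = original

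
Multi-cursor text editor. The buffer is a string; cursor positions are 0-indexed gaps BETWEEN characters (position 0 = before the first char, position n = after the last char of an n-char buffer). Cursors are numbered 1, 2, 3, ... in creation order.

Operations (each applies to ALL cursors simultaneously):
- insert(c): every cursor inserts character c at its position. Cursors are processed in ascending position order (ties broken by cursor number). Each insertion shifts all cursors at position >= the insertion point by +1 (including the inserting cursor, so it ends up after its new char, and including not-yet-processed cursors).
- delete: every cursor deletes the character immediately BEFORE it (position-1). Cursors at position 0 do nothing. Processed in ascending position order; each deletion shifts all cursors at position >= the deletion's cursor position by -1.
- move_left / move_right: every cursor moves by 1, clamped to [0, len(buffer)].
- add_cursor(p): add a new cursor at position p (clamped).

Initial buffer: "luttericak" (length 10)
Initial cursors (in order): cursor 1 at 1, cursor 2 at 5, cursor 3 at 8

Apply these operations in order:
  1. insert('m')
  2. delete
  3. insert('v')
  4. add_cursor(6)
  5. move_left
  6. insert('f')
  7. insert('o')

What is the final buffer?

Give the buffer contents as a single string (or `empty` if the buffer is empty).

Answer: lfovuttfoefovricfovak

Derivation:
After op 1 (insert('m')): buffer="lmuttemricmak" (len 13), cursors c1@2 c2@7 c3@11, authorship .1....2...3..
After op 2 (delete): buffer="luttericak" (len 10), cursors c1@1 c2@5 c3@8, authorship ..........
After op 3 (insert('v')): buffer="lvuttevricvak" (len 13), cursors c1@2 c2@7 c3@11, authorship .1....2...3..
After op 4 (add_cursor(6)): buffer="lvuttevricvak" (len 13), cursors c1@2 c4@6 c2@7 c3@11, authorship .1....2...3..
After op 5 (move_left): buffer="lvuttevricvak" (len 13), cursors c1@1 c4@5 c2@6 c3@10, authorship .1....2...3..
After op 6 (insert('f')): buffer="lfvuttfefvricfvak" (len 17), cursors c1@2 c4@7 c2@9 c3@14, authorship .11...4.22...33..
After op 7 (insert('o')): buffer="lfovuttfoefovricfovak" (len 21), cursors c1@3 c4@9 c2@12 c3@18, authorship .111...44.222...333..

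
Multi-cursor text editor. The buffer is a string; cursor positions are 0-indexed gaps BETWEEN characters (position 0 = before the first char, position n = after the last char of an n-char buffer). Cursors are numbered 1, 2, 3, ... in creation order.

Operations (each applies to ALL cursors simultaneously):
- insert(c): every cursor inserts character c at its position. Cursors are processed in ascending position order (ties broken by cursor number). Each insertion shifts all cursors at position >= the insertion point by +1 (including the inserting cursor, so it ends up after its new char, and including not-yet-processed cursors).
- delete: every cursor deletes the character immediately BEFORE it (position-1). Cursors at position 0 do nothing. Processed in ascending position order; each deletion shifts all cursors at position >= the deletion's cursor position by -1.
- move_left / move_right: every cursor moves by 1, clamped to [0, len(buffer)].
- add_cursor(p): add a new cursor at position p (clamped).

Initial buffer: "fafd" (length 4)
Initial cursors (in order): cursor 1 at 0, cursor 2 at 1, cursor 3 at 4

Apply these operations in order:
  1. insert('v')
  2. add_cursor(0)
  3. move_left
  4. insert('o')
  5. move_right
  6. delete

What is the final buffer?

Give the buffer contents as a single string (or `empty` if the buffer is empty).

After op 1 (insert('v')): buffer="vfvafdv" (len 7), cursors c1@1 c2@3 c3@7, authorship 1.2...3
After op 2 (add_cursor(0)): buffer="vfvafdv" (len 7), cursors c4@0 c1@1 c2@3 c3@7, authorship 1.2...3
After op 3 (move_left): buffer="vfvafdv" (len 7), cursors c1@0 c4@0 c2@2 c3@6, authorship 1.2...3
After op 4 (insert('o')): buffer="oovfovafdov" (len 11), cursors c1@2 c4@2 c2@5 c3@10, authorship 141.22...33
After op 5 (move_right): buffer="oovfovafdov" (len 11), cursors c1@3 c4@3 c2@6 c3@11, authorship 141.22...33
After op 6 (delete): buffer="ofoafdo" (len 7), cursors c1@1 c4@1 c2@3 c3@7, authorship 1.2...3

Answer: ofoafdo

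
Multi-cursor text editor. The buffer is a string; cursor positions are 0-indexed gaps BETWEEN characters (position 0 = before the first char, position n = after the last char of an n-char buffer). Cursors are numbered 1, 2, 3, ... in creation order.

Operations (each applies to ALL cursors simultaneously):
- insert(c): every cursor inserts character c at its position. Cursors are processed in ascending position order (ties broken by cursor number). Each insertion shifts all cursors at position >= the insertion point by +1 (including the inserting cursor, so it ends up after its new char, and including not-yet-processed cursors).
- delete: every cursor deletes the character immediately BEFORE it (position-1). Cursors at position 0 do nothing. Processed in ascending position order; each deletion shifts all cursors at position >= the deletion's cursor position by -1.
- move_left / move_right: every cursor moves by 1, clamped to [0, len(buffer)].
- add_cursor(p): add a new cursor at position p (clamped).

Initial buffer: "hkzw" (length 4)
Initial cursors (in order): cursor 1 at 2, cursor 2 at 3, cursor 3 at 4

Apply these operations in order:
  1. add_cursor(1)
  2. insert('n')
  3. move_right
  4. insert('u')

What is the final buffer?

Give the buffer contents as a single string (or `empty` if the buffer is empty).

After op 1 (add_cursor(1)): buffer="hkzw" (len 4), cursors c4@1 c1@2 c2@3 c3@4, authorship ....
After op 2 (insert('n')): buffer="hnknznwn" (len 8), cursors c4@2 c1@4 c2@6 c3@8, authorship .4.1.2.3
After op 3 (move_right): buffer="hnknznwn" (len 8), cursors c4@3 c1@5 c2@7 c3@8, authorship .4.1.2.3
After op 4 (insert('u')): buffer="hnkunzunwunu" (len 12), cursors c4@4 c1@7 c2@10 c3@12, authorship .4.41.12.233

Answer: hnkunzunwunu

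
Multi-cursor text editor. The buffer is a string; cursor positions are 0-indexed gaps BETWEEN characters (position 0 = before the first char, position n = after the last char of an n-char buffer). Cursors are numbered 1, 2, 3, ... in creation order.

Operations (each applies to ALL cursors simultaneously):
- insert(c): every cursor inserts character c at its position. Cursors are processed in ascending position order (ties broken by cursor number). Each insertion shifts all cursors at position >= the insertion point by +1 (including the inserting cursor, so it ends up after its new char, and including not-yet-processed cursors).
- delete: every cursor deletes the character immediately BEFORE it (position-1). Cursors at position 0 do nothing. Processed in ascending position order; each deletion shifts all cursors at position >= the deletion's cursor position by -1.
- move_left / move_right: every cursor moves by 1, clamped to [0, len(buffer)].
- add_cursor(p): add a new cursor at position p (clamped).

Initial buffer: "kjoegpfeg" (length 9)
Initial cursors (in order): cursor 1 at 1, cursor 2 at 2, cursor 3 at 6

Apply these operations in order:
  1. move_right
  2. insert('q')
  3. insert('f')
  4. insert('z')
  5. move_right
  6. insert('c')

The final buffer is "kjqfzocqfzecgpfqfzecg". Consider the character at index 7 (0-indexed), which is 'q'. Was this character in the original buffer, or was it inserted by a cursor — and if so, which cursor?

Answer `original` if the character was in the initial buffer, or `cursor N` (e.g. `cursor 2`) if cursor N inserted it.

After op 1 (move_right): buffer="kjoegpfeg" (len 9), cursors c1@2 c2@3 c3@7, authorship .........
After op 2 (insert('q')): buffer="kjqoqegpfqeg" (len 12), cursors c1@3 c2@5 c3@10, authorship ..1.2....3..
After op 3 (insert('f')): buffer="kjqfoqfegpfqfeg" (len 15), cursors c1@4 c2@7 c3@13, authorship ..11.22....33..
After op 4 (insert('z')): buffer="kjqfzoqfzegpfqfzeg" (len 18), cursors c1@5 c2@9 c3@16, authorship ..111.222....333..
After op 5 (move_right): buffer="kjqfzoqfzegpfqfzeg" (len 18), cursors c1@6 c2@10 c3@17, authorship ..111.222....333..
After op 6 (insert('c')): buffer="kjqfzocqfzecgpfqfzecg" (len 21), cursors c1@7 c2@12 c3@20, authorship ..111.1222.2...333.3.
Authorship (.=original, N=cursor N): . . 1 1 1 . 1 2 2 2 . 2 . . . 3 3 3 . 3 .
Index 7: author = 2

Answer: cursor 2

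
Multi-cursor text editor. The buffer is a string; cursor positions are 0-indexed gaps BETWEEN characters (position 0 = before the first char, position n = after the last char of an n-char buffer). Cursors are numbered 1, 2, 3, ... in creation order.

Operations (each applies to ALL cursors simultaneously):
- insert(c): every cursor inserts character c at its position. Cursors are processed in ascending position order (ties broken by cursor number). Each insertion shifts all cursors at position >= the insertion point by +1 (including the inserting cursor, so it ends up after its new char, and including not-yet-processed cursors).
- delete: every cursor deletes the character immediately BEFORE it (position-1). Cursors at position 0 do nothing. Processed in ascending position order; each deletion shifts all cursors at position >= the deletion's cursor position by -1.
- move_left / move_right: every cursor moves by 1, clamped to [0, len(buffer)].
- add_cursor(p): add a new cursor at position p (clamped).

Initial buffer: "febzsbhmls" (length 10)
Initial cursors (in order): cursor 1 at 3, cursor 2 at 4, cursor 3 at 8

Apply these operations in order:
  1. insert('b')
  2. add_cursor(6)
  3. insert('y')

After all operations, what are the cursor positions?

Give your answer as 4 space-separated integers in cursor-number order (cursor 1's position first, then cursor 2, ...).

Answer: 5 9 15 9

Derivation:
After op 1 (insert('b')): buffer="febbzbsbhmbls" (len 13), cursors c1@4 c2@6 c3@11, authorship ...1.2....3..
After op 2 (add_cursor(6)): buffer="febbzbsbhmbls" (len 13), cursors c1@4 c2@6 c4@6 c3@11, authorship ...1.2....3..
After op 3 (insert('y')): buffer="febbyzbyysbhmbyls" (len 17), cursors c1@5 c2@9 c4@9 c3@15, authorship ...11.224....33..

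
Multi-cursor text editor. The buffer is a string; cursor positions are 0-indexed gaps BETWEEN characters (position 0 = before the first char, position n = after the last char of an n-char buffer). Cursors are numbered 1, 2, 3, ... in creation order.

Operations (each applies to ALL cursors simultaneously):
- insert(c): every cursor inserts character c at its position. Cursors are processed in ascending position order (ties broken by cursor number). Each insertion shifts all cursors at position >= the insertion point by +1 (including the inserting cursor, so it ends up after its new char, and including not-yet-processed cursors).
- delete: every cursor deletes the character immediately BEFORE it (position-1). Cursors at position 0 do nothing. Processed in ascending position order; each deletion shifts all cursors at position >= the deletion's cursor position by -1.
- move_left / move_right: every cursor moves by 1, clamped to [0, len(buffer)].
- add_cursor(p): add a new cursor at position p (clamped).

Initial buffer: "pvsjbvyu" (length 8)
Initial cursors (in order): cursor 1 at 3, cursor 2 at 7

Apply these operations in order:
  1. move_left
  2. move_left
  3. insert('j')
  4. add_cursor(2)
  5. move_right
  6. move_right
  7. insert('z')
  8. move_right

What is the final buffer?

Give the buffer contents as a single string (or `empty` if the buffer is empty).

Answer: pjvszzjbjvyzu

Derivation:
After op 1 (move_left): buffer="pvsjbvyu" (len 8), cursors c1@2 c2@6, authorship ........
After op 2 (move_left): buffer="pvsjbvyu" (len 8), cursors c1@1 c2@5, authorship ........
After op 3 (insert('j')): buffer="pjvsjbjvyu" (len 10), cursors c1@2 c2@7, authorship .1....2...
After op 4 (add_cursor(2)): buffer="pjvsjbjvyu" (len 10), cursors c1@2 c3@2 c2@7, authorship .1....2...
After op 5 (move_right): buffer="pjvsjbjvyu" (len 10), cursors c1@3 c3@3 c2@8, authorship .1....2...
After op 6 (move_right): buffer="pjvsjbjvyu" (len 10), cursors c1@4 c3@4 c2@9, authorship .1....2...
After op 7 (insert('z')): buffer="pjvszzjbjvyzu" (len 13), cursors c1@6 c3@6 c2@12, authorship .1..13..2..2.
After op 8 (move_right): buffer="pjvszzjbjvyzu" (len 13), cursors c1@7 c3@7 c2@13, authorship .1..13..2..2.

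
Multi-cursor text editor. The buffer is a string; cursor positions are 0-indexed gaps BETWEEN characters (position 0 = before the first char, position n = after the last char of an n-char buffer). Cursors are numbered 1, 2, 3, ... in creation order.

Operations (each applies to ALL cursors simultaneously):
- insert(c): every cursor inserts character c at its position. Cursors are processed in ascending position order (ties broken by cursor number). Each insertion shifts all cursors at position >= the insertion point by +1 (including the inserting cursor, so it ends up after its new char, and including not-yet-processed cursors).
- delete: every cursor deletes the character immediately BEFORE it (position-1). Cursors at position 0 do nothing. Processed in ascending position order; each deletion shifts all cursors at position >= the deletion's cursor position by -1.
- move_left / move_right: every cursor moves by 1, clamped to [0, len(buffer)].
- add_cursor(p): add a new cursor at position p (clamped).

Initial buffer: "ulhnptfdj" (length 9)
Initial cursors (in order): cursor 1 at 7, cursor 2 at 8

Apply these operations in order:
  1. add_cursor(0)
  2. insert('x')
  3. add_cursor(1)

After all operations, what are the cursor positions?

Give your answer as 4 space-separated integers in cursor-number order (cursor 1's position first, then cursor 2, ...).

Answer: 9 11 1 1

Derivation:
After op 1 (add_cursor(0)): buffer="ulhnptfdj" (len 9), cursors c3@0 c1@7 c2@8, authorship .........
After op 2 (insert('x')): buffer="xulhnptfxdxj" (len 12), cursors c3@1 c1@9 c2@11, authorship 3.......1.2.
After op 3 (add_cursor(1)): buffer="xulhnptfxdxj" (len 12), cursors c3@1 c4@1 c1@9 c2@11, authorship 3.......1.2.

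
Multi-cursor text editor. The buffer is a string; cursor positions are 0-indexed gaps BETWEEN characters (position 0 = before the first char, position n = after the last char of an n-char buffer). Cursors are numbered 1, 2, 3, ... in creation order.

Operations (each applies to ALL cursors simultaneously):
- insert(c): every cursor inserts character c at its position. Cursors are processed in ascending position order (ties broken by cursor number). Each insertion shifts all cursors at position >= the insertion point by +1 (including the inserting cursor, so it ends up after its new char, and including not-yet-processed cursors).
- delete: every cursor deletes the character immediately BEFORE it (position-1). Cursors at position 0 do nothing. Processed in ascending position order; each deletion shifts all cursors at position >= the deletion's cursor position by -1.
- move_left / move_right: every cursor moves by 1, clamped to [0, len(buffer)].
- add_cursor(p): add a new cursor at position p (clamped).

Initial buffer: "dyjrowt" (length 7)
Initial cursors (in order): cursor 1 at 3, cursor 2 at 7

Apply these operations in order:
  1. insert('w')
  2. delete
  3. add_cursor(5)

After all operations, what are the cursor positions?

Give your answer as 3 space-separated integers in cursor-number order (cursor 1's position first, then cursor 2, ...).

Answer: 3 7 5

Derivation:
After op 1 (insert('w')): buffer="dyjwrowtw" (len 9), cursors c1@4 c2@9, authorship ...1....2
After op 2 (delete): buffer="dyjrowt" (len 7), cursors c1@3 c2@7, authorship .......
After op 3 (add_cursor(5)): buffer="dyjrowt" (len 7), cursors c1@3 c3@5 c2@7, authorship .......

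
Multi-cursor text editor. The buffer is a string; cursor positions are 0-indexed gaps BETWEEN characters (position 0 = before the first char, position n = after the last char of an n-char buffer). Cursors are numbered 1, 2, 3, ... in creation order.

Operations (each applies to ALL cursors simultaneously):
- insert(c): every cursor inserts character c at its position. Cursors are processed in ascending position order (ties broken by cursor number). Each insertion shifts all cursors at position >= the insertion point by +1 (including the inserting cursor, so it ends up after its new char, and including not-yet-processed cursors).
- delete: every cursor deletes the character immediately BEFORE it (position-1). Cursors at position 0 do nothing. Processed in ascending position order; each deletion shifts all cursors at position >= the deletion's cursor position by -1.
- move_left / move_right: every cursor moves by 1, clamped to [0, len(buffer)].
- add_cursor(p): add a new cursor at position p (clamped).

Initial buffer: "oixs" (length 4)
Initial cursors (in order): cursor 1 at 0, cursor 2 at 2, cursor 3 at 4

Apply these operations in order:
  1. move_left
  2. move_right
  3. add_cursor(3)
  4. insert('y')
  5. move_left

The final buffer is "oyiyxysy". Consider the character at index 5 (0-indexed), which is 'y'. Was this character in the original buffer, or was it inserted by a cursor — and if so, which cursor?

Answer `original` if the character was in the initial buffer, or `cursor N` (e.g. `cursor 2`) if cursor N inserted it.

Answer: cursor 4

Derivation:
After op 1 (move_left): buffer="oixs" (len 4), cursors c1@0 c2@1 c3@3, authorship ....
After op 2 (move_right): buffer="oixs" (len 4), cursors c1@1 c2@2 c3@4, authorship ....
After op 3 (add_cursor(3)): buffer="oixs" (len 4), cursors c1@1 c2@2 c4@3 c3@4, authorship ....
After op 4 (insert('y')): buffer="oyiyxysy" (len 8), cursors c1@2 c2@4 c4@6 c3@8, authorship .1.2.4.3
After op 5 (move_left): buffer="oyiyxysy" (len 8), cursors c1@1 c2@3 c4@5 c3@7, authorship .1.2.4.3
Authorship (.=original, N=cursor N): . 1 . 2 . 4 . 3
Index 5: author = 4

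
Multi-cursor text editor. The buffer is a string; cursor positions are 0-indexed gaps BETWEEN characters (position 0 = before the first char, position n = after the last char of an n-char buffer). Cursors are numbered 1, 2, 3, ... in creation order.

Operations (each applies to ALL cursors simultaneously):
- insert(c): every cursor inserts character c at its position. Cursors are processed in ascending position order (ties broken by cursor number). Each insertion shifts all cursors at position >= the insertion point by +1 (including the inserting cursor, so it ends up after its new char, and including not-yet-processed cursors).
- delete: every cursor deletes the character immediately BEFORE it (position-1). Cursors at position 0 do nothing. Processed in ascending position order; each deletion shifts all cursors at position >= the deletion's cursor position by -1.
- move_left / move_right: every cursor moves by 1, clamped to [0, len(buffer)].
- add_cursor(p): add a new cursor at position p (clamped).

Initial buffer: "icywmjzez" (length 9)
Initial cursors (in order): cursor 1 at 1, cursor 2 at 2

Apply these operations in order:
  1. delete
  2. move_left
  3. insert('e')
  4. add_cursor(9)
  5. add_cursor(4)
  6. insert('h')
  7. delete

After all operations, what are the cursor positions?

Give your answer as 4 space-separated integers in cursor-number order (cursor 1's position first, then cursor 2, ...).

After op 1 (delete): buffer="ywmjzez" (len 7), cursors c1@0 c2@0, authorship .......
After op 2 (move_left): buffer="ywmjzez" (len 7), cursors c1@0 c2@0, authorship .......
After op 3 (insert('e')): buffer="eeywmjzez" (len 9), cursors c1@2 c2@2, authorship 12.......
After op 4 (add_cursor(9)): buffer="eeywmjzez" (len 9), cursors c1@2 c2@2 c3@9, authorship 12.......
After op 5 (add_cursor(4)): buffer="eeywmjzez" (len 9), cursors c1@2 c2@2 c4@4 c3@9, authorship 12.......
After op 6 (insert('h')): buffer="eehhywhmjzezh" (len 13), cursors c1@4 c2@4 c4@7 c3@13, authorship 1212..4.....3
After op 7 (delete): buffer="eeywmjzez" (len 9), cursors c1@2 c2@2 c4@4 c3@9, authorship 12.......

Answer: 2 2 9 4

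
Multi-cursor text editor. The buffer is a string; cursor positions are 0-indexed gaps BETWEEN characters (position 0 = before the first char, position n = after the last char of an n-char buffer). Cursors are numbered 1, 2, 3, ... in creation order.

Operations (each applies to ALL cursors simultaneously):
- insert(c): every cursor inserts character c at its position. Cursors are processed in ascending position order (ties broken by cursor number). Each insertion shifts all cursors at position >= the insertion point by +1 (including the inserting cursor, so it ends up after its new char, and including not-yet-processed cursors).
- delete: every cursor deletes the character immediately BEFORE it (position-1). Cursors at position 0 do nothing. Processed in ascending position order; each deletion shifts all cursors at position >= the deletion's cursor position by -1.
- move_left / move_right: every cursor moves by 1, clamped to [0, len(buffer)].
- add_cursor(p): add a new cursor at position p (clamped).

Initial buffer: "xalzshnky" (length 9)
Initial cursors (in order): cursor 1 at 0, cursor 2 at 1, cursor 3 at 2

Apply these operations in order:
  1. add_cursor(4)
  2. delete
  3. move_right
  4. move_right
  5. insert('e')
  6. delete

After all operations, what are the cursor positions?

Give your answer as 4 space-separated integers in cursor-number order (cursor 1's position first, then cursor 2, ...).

Answer: 2 2 2 3

Derivation:
After op 1 (add_cursor(4)): buffer="xalzshnky" (len 9), cursors c1@0 c2@1 c3@2 c4@4, authorship .........
After op 2 (delete): buffer="lshnky" (len 6), cursors c1@0 c2@0 c3@0 c4@1, authorship ......
After op 3 (move_right): buffer="lshnky" (len 6), cursors c1@1 c2@1 c3@1 c4@2, authorship ......
After op 4 (move_right): buffer="lshnky" (len 6), cursors c1@2 c2@2 c3@2 c4@3, authorship ......
After op 5 (insert('e')): buffer="lseeehenky" (len 10), cursors c1@5 c2@5 c3@5 c4@7, authorship ..123.4...
After op 6 (delete): buffer="lshnky" (len 6), cursors c1@2 c2@2 c3@2 c4@3, authorship ......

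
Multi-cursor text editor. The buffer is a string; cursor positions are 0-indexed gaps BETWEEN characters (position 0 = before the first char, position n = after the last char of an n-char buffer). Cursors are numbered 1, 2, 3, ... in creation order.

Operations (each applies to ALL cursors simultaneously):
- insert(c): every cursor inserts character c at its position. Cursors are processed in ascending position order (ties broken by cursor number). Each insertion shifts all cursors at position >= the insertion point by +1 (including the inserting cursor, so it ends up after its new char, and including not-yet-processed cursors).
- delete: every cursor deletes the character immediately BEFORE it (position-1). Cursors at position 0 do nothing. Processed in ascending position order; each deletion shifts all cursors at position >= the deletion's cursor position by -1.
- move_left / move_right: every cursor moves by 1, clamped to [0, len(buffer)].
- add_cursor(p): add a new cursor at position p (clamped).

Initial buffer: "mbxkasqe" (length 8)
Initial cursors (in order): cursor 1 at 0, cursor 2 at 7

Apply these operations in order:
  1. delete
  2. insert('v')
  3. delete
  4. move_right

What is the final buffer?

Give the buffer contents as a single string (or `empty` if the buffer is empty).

Answer: mbxkase

Derivation:
After op 1 (delete): buffer="mbxkase" (len 7), cursors c1@0 c2@6, authorship .......
After op 2 (insert('v')): buffer="vmbxkasve" (len 9), cursors c1@1 c2@8, authorship 1......2.
After op 3 (delete): buffer="mbxkase" (len 7), cursors c1@0 c2@6, authorship .......
After op 4 (move_right): buffer="mbxkase" (len 7), cursors c1@1 c2@7, authorship .......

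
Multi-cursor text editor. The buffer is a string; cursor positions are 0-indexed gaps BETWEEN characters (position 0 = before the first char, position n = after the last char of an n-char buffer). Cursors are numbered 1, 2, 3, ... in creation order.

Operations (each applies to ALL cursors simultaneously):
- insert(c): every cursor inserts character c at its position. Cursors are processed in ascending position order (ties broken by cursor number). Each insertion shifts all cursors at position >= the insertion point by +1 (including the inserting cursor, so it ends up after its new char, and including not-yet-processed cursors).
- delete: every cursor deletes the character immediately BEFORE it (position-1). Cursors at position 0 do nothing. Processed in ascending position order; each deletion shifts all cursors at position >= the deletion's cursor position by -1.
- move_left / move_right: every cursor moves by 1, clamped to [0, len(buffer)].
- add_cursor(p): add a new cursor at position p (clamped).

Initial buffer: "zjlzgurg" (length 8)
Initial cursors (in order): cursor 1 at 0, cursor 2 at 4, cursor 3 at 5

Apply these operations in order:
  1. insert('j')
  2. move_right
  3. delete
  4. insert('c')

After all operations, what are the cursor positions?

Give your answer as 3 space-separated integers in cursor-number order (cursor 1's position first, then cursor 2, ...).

Answer: 2 7 9

Derivation:
After op 1 (insert('j')): buffer="jzjlzjgjurg" (len 11), cursors c1@1 c2@6 c3@8, authorship 1....2.3...
After op 2 (move_right): buffer="jzjlzjgjurg" (len 11), cursors c1@2 c2@7 c3@9, authorship 1....2.3...
After op 3 (delete): buffer="jjlzjjrg" (len 8), cursors c1@1 c2@5 c3@6, authorship 1...23..
After op 4 (insert('c')): buffer="jcjlzjcjcrg" (len 11), cursors c1@2 c2@7 c3@9, authorship 11...2233..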